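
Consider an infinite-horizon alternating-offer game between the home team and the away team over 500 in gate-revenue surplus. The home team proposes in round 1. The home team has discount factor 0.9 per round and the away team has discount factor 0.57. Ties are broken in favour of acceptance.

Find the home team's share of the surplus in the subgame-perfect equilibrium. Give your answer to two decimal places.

When the home team proposes, the away team accepts any offer worth at least 0.57 times what the away team would get by proposing next round; and vice versa.
This gives x = 500 − 0.57y and y = 500 − 0.9x, where x and y are each side's share when it proposes.
Hence (1 − 0.57·0.9)x = 500(1 − 0.57), i.e. 0.487·x = 215.
x ≈ 441.4784; the away team's share is 500 − x ≈ 58.5216.

441.48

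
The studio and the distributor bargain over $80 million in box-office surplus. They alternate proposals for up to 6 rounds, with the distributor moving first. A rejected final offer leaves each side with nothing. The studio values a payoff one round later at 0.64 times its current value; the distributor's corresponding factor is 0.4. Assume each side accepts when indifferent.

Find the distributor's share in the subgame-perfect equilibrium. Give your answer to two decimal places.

Round 6 (the studio proposes): the distributor will accept anything ≥ 0, so the studio offers 0 and keeps 80.
Round 5 (the distributor proposes): the studio can get 80 next round, worth 0.64 × 80 = 51.2 now. The distributor offers 51.2 and keeps 80 − 51.2 = 28.8.
Round 4 (the studio proposes): the distributor can get 28.8 next round, worth 0.4 × 28.8 = 11.52 now; the studio offers that and keeps 68.48.
Round 3 (the distributor proposes): the studio can get 68.48 next round, worth 0.64 × 68.48 = 43.8272 now, so the distributor offers 43.8272, keeping 36.1728.
Round 2 (the studio proposes): the distributor can get 36.1728 next round, worth 0.4 × 36.1728 = 14.46912 now, so the studio offers 14.46912, keeping 65.53088.
Round 1 (the distributor proposes): the studio can get 65.53088 next round, worth 0.64 × 65.53088 = 41.9397632 now. The distributor offers 41.9397632 and keeps 80 − 41.9397632 = 38.0602368.

38.06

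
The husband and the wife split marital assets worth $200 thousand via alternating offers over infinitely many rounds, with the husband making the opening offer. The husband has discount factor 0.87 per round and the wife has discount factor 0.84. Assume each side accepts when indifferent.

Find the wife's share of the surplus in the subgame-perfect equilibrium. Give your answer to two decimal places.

81.13

Let x be the husband's share when the husband proposes and y be the wife's share when the wife proposes.
The wife accepts iff offered ≥ 0.84·y, so x = 200 − 0.84y. Symmetrically y = 200 − 0.87x.
Substituting: x = 200 − 0.84(200 − 0.87x), giving x(1 − 0.87·0.84) = 200(1 − 0.84).
So x = 200 × 0.16 / 0.2692 ≈ 118.8707, and the wife receives 200 − x ≈ 81.1293.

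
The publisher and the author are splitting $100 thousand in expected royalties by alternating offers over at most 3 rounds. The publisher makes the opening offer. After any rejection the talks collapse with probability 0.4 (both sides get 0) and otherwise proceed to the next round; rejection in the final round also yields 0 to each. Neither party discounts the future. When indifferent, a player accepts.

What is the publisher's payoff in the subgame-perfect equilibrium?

Round 3 (the publisher proposes): rejection yields 0 for the author; the publisher offers 0 and keeps 100.
Round 2 (the author proposes): rejecting gives the publisher an expected 0.6 × 100 = 60, so the author offers 60, keeping 40.
Round 1 (the publisher proposes): rejecting gives the author an expected 0.6 × 40 = 24, so the publisher offers 24, keeping 76.

76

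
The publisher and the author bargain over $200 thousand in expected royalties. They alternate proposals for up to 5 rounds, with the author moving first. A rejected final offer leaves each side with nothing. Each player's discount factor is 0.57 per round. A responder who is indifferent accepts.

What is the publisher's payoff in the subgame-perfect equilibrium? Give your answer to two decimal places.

Round 5 (the author proposes): rejection yields 0 for the publisher; the author offers 0 and keeps 200.
Round 4 (the publisher proposes): the author can get 200 next round, worth 0.57 × 200 = 114 now. The publisher offers 114 and keeps 200 − 114 = 86.
Round 3 (the author proposes): the publisher can get 86 next round, worth 0.57 × 86 = 49.02 now; the author offers that and keeps 150.98.
Round 2 (the publisher proposes): the author can get 150.98 next round, worth 0.57 × 150.98 = 86.0586 now; the publisher offers that and keeps 113.9414.
Round 1 (the author proposes): the publisher can get 113.9414 next round, worth 0.57 × 113.9414 = 64.946598 now, so the author offers 64.946598, keeping 135.053402.

64.95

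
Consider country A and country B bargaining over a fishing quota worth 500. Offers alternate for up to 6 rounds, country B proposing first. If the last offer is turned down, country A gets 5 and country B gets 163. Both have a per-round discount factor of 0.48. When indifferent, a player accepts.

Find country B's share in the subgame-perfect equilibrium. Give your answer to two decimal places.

Round 6 (country A proposes): country B gets 163 if talks fail, so country A offers 163 and keeps 337.
Round 5 (country B proposes): country A can get 337 next round, worth 0.48 × 337 = 161.76 now, so country B offers 161.76, keeping 338.24.
Round 4 (country A proposes): country B can get 338.24 next round, worth 0.48 × 338.24 = 162.3552 now. Country A offers 162.3552 and keeps 500 − 162.3552 = 337.6448.
Round 3 (country B proposes): country A can get 337.6448 next round, worth 0.48 × 337.6448 = 162.069504 now; country B offers that and keeps 337.930496.
Round 2 (country A proposes): country B can get 337.930496 next round, worth 0.48 × 337.930496 = 162.20663808 now. Country A offers 162.20663808 and keeps 500 − 162.20663808 = 337.79336192.
Round 1 (country B proposes): country A can get 337.79336192 next round, worth 0.48 × 337.79336192 = 162.1408137216 now, so country B offers 162.1408137216, keeping 337.8591862784.

337.86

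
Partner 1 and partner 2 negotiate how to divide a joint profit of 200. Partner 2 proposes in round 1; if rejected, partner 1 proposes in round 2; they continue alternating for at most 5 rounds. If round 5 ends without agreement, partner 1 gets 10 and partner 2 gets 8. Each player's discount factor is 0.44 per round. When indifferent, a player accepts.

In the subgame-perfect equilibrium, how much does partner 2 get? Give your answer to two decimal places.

By backward induction:
Round 5 (partner 2 proposes): partner 1 gets 10 if talks fail, so partner 2 offers 10 and keeps 190.
Round 4 (partner 1 proposes): partner 2 can get 190 next round, worth 0.44 × 190 = 83.6 now, so partner 1 offers 83.6, keeping 116.4.
Round 3 (partner 2 proposes): partner 1 can get 116.4 next round, worth 0.44 × 116.4 = 51.216 now, so partner 2 offers 51.216, keeping 148.784.
Round 2 (partner 1 proposes): partner 2 can get 148.784 next round, worth 0.44 × 148.784 = 65.46496 now. Partner 1 offers 65.46496 and keeps 200 − 65.46496 = 134.53504.
Round 1 (partner 2 proposes): partner 1 can get 134.53504 next round, worth 0.44 × 134.53504 = 59.1954176 now; partner 2 offers that and keeps 140.8045824.

140.80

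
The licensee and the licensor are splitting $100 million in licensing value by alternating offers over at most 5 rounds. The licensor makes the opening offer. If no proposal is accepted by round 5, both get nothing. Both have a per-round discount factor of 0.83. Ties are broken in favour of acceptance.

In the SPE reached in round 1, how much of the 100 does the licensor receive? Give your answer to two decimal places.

76.17

Round 5 (the licensor proposes): rejection yields 0 for the licensee; the licensor offers 0 and keeps 100.
Round 4 (the licensee proposes): the licensor can get 100 next round, worth 0.83 × 100 = 83 now, so the licensee offers 83, keeping 17.
Round 3 (the licensor proposes): the licensee can get 17 next round, worth 0.83 × 17 = 14.11 now; the licensor offers that and keeps 85.89.
Round 2 (the licensee proposes): the licensor can get 85.89 next round, worth 0.83 × 85.89 = 71.2887 now, so the licensee offers 71.2887, keeping 28.7113.
Round 1 (the licensor proposes): the licensee can get 28.7113 next round, worth 0.83 × 28.7113 = 23.830379 now; the licensor offers that and keeps 76.169621.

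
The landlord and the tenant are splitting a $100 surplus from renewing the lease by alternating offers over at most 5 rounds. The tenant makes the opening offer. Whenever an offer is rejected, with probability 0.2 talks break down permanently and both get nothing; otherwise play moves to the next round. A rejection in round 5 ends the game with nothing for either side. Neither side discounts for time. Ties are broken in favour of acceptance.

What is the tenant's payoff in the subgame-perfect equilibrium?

73.76

Round 5 (the tenant proposes): rejection yields 0 for the landlord; the tenant offers 0 and keeps 100.
Round 4 (the landlord proposes): rejecting gives the tenant an expected 0.8 × 100 = 80; the landlord offers that and keeps 20.
Round 3 (the tenant proposes): rejecting gives the landlord an expected 0.8 × 20 = 16. The tenant offers 16 and keeps 100 − 16 = 84.
Round 2 (the landlord proposes): rejecting gives the tenant an expected 0.8 × 84 = 67.2, so the landlord offers 67.2, keeping 32.8.
Round 1 (the tenant proposes): rejecting gives the landlord an expected 0.8 × 32.8 = 26.24; the tenant offers that and keeps 73.76.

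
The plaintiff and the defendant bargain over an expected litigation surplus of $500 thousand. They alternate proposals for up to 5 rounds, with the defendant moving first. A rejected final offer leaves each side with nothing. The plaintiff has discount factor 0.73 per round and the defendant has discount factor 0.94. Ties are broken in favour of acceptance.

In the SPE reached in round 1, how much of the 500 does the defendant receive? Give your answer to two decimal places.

463.07

By backward induction:
Round 5 (the defendant proposes): rejection yields 0 for the plaintiff; the defendant offers 0 and keeps 500.
Round 4 (the plaintiff proposes): the defendant can get 500 next round, worth 0.94 × 500 = 470 now; the plaintiff offers that and keeps 30.
Round 3 (the defendant proposes): the plaintiff can get 30 next round, worth 0.73 × 30 = 21.9 now; the defendant offers that and keeps 478.1.
Round 2 (the plaintiff proposes): the defendant can get 478.1 next round, worth 0.94 × 478.1 = 449.414 now. The plaintiff offers 449.414 and keeps 500 − 449.414 = 50.586.
Round 1 (the defendant proposes): the plaintiff can get 50.586 next round, worth 0.73 × 50.586 = 36.92778 now. The defendant offers 36.92778 and keeps 500 − 36.92778 = 463.07222.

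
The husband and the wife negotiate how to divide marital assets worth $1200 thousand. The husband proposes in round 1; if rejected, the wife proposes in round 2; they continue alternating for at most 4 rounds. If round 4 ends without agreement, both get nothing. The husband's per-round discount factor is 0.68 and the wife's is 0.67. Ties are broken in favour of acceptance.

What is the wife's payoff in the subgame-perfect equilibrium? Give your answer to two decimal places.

623.58

Solve by backward induction from round 4.
Round 4 (the wife proposes): rejection yields 0 for the husband; the wife offers 0 and keeps 1200.
Round 3 (the husband proposes): the wife can get 1200 next round, worth 0.67 × 1200 = 804 now; the husband offers that and keeps 396.
Round 2 (the wife proposes): the husband can get 396 next round, worth 0.68 × 396 = 269.28 now. The wife offers 269.28 and keeps 1200 − 269.28 = 930.72.
Round 1 (the husband proposes): the wife can get 930.72 next round, worth 0.67 × 930.72 = 623.5824 now. The husband offers 623.5824 and keeps 1200 − 623.5824 = 576.4176.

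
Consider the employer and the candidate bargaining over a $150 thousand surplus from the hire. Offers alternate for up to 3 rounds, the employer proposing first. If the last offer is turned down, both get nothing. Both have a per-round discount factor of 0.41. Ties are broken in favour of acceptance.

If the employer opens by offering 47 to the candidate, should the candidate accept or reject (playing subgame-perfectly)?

Accept

Work out the candidate's continuation value if the offer is rejected.
Round 3 (the employer proposes): rejection yields 0 for the candidate; the employer offers 0 and keeps 150.
Round 2 (the candidate proposes): the employer can get 150 next round, worth 0.41 × 150 = 61.5 now. The candidate offers 61.5 and keeps 150 − 61.5 = 88.5.
So by rejecting in round 1, the candidate gets 88.5 next round, worth 0.41 × 88.5 = 36.285 now.
Offer 47 ≥ 36.285, so the candidate accepts.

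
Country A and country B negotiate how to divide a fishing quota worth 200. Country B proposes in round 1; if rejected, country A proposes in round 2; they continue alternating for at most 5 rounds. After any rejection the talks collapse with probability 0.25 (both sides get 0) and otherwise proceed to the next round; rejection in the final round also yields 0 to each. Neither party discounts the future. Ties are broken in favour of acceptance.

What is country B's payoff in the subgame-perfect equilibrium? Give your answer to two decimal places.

141.41

Round 5 (country B proposes): country A will accept anything ≥ 0, so country B offers 0 and keeps 200.
Round 4 (country A proposes): rejecting gives country B an expected 0.75 × 200 = 150, so country A offers 150, keeping 50.
Round 3 (country B proposes): rejecting gives country A an expected 0.75 × 50 = 37.5. Country B offers 37.5 and keeps 200 − 37.5 = 162.5.
Round 2 (country A proposes): rejecting gives country B an expected 0.75 × 162.5 = 121.875, so country A offers 121.875, keeping 78.125.
Round 1 (country B proposes): rejecting gives country A an expected 0.75 × 78.125 = 58.59375; country B offers that and keeps 141.40625.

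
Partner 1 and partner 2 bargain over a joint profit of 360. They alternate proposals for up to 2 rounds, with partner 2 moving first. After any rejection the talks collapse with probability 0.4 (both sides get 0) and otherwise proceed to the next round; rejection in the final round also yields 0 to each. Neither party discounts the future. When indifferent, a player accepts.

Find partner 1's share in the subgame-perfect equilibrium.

216

Round 2 (partner 1 proposes): rejection yields 0 for partner 2; partner 1 offers 0 and keeps 360.
Round 1 (partner 2 proposes): rejecting gives partner 1 an expected 0.6 × 360 = 216, so partner 2 offers 216, keeping 144.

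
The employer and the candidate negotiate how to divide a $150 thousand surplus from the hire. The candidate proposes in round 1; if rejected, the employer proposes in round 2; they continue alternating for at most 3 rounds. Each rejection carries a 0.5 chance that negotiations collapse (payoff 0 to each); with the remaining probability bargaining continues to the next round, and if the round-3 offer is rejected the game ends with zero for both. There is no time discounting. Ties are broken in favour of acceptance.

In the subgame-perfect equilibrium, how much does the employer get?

37.5

Round 3 (the candidate proposes): rejection yields 0 for the employer; the candidate offers 0 and keeps 150.
Round 2 (the employer proposes): rejecting gives the candidate an expected 0.5 × 150 = 75, so the employer offers 75, keeping 75.
Round 1 (the candidate proposes): rejecting gives the employer an expected 0.5 × 75 = 37.5. The candidate offers 37.5 and keeps 150 − 37.5 = 112.5.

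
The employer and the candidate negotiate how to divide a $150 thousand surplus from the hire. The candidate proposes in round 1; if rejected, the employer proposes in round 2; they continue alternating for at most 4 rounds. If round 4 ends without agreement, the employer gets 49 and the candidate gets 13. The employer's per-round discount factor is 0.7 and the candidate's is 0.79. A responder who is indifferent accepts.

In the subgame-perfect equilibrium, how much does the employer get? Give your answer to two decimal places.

Round 4 (the employer proposes): the candidate gets 13 if talks fail, so the employer offers 13 and keeps 137.
Round 3 (the candidate proposes): the employer can get 137 next round, worth 0.7 × 137 = 95.9 now. The candidate offers 95.9 and keeps 150 − 95.9 = 54.1.
Round 2 (the employer proposes): the candidate can get 54.1 next round, worth 0.79 × 54.1 = 42.739 now, so the employer offers 42.739, keeping 107.261.
Round 1 (the candidate proposes): the employer can get 107.261 next round, worth 0.7 × 107.261 = 75.0827 now. The candidate offers 75.0827 and keeps 150 − 75.0827 = 74.9173.

75.08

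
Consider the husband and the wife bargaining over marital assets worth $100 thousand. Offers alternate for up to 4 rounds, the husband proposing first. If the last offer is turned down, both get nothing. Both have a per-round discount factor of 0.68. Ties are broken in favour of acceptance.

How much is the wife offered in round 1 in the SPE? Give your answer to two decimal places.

53.20

Round 4 (the wife proposes): rejection yields 0 for the husband; the wife offers 0 and keeps 100.
Round 3 (the husband proposes): the wife can get 100 next round, worth 0.68 × 100 = 68 now; the husband offers that and keeps 32.
Round 2 (the wife proposes): the husband can get 32 next round, worth 0.68 × 32 = 21.76 now. The wife offers 21.76 and keeps 100 − 21.76 = 78.24.
Round 1 (the husband proposes): the wife can get 78.24 next round, worth 0.68 × 78.24 = 53.2032 now; the husband offers that and keeps 46.7968.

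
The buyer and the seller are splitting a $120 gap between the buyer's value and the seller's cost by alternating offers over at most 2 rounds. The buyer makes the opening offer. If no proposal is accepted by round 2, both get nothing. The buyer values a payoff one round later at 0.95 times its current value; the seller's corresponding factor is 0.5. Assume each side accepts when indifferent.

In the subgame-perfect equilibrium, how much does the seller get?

60

Round 2 (the seller proposes): rejection yields 0 for the buyer; the seller offers 0 and keeps 120.
Round 1 (the buyer proposes): the seller can get 120 next round, worth 0.5 × 120 = 60 now; the buyer offers that and keeps 60.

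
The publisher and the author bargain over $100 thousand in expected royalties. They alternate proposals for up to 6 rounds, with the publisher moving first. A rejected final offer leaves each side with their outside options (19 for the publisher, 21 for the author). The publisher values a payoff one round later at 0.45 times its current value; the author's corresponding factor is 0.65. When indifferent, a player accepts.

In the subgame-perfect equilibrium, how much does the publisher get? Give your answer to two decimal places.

49.29

Round 6 (the author proposes): the publisher gets 19 if talks fail, so the author offers 19 and keeps 81.
Round 5 (the publisher proposes): the author can get 81 next round, worth 0.65 × 81 = 52.65 now; the publisher offers that and keeps 47.35.
Round 4 (the author proposes): the publisher can get 47.35 next round, worth 0.45 × 47.35 = 21.3075 now, so the author offers 21.3075, keeping 78.6925.
Round 3 (the publisher proposes): the author can get 78.6925 next round, worth 0.65 × 78.6925 = 51.150125 now; the publisher offers that and keeps 48.849875.
Round 2 (the author proposes): the publisher can get 48.849875 next round, worth 0.45 × 48.849875 = 21.98244375 now. The author offers 21.98244375 and keeps 100 − 21.98244375 = 78.01755625.
Round 1 (the publisher proposes): the author can get 78.01755625 next round, worth 0.65 × 78.01755625 = 50.7114115625 now. The publisher offers 50.7114115625 and keeps 100 − 50.7114115625 = 49.2885884375.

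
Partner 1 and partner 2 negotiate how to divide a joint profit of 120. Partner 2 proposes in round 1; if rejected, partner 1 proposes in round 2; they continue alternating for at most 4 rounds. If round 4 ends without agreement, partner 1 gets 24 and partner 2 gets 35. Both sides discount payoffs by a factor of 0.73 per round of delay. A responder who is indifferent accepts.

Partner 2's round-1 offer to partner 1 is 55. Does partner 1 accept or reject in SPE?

Reject

Round 4 (partner 1 proposes): partner 2 gets 35 if talks fail, so partner 1 offers 35 and keeps 85.
Round 3 (partner 2 proposes): partner 1 can get 85 next round, worth 0.73 × 85 = 62.05 now. Partner 2 offers 62.05 and keeps 120 − 62.05 = 57.95.
Round 2 (partner 1 proposes): partner 2 can get 57.95 next round, worth 0.73 × 57.95 = 42.3035 now; partner 1 offers that and keeps 77.6965.
So by rejecting in round 1, partner 1 gets 77.6965 next round, worth 0.73 × 77.6965 = 56.718445 now.
Offer 55 < 56.718445, so partner 1 rejects.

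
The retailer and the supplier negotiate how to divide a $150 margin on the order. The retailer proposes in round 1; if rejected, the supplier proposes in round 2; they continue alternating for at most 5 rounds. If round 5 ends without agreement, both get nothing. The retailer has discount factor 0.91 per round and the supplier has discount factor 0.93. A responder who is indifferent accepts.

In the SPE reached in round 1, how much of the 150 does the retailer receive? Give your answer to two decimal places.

Round 5 (the retailer proposes): rejection yields 0 for the supplier; the retailer offers 0 and keeps 150.
Round 4 (the supplier proposes): the retailer can get 150 next round, worth 0.91 × 150 = 136.5 now, so the supplier offers 136.5, keeping 13.5.
Round 3 (the retailer proposes): the supplier can get 13.5 next round, worth 0.93 × 13.5 = 12.555 now; the retailer offers that and keeps 137.445.
Round 2 (the supplier proposes): the retailer can get 137.445 next round, worth 0.91 × 137.445 = 125.07495 now, so the supplier offers 125.07495, keeping 24.92505.
Round 1 (the retailer proposes): the supplier can get 24.92505 next round, worth 0.93 × 24.92505 = 23.1802965 now. The retailer offers 23.1802965 and keeps 150 − 23.1802965 = 126.8197035.

126.82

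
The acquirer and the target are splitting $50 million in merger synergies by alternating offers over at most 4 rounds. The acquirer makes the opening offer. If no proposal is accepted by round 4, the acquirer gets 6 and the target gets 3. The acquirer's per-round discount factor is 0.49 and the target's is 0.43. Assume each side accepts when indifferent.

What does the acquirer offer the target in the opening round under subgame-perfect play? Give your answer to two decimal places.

Round 4 (the target proposes): the acquirer gets 6 if talks fail, so the target offers 6 and keeps 44.
Round 3 (the acquirer proposes): the target can get 44 next round, worth 0.43 × 44 = 18.92 now, so the acquirer offers 18.92, keeping 31.08.
Round 2 (the target proposes): the acquirer can get 31.08 next round, worth 0.49 × 31.08 = 15.2292 now; the target offers that and keeps 34.7708.
Round 1 (the acquirer proposes): the target can get 34.7708 next round, worth 0.43 × 34.7708 = 14.951444 now, so the acquirer offers 14.951444, keeping 35.048556.

14.95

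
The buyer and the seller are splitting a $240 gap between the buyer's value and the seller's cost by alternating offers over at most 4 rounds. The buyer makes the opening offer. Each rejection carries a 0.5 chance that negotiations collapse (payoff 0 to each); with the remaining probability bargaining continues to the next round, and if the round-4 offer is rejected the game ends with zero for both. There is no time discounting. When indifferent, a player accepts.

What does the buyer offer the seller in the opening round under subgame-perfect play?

90

Round 4 (the seller proposes): rejection yields 0 for the buyer; the seller offers 0 and keeps 240.
Round 3 (the buyer proposes): rejecting gives the seller an expected 0.5 × 240 = 120, so the buyer offers 120, keeping 120.
Round 2 (the seller proposes): rejecting gives the buyer an expected 0.5 × 120 = 60; the seller offers that and keeps 180.
Round 1 (the buyer proposes): rejecting gives the seller an expected 0.5 × 180 = 90. The buyer offers 90 and keeps 240 − 90 = 150.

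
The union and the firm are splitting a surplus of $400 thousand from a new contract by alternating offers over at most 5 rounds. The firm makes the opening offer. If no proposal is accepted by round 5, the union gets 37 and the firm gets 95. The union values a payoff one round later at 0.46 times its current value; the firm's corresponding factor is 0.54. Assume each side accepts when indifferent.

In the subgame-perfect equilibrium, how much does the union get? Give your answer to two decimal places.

107.95

Round 5 (the firm proposes): the union gets 37 if talks fail, so the firm offers 37 and keeps 363.
Round 4 (the union proposes): the firm can get 363 next round, worth 0.54 × 363 = 196.02 now. The union offers 196.02 and keeps 400 − 196.02 = 203.98.
Round 3 (the firm proposes): the union can get 203.98 next round, worth 0.46 × 203.98 = 93.8308 now, so the firm offers 93.8308, keeping 306.1692.
Round 2 (the union proposes): the firm can get 306.1692 next round, worth 0.54 × 306.1692 = 165.331368 now, so the union offers 165.331368, keeping 234.668632.
Round 1 (the firm proposes): the union can get 234.668632 next round, worth 0.46 × 234.668632 = 107.94757072 now, so the firm offers 107.94757072, keeping 292.05242928.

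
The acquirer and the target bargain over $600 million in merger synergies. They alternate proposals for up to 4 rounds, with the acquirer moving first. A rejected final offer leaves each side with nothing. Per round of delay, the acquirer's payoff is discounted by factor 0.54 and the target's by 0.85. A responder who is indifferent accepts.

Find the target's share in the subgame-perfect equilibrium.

468.69

Round 4 (the target proposes): the acquirer will accept anything ≥ 0, so the target offers 0 and keeps 600.
Round 3 (the acquirer proposes): the target can get 600 next round, worth 0.85 × 600 = 510 now. The acquirer offers 510 and keeps 600 − 510 = 90.
Round 2 (the target proposes): the acquirer can get 90 next round, worth 0.54 × 90 = 48.6 now, so the target offers 48.6, keeping 551.4.
Round 1 (the acquirer proposes): the target can get 551.4 next round, worth 0.85 × 551.4 = 468.69 now; the acquirer offers that and keeps 131.31.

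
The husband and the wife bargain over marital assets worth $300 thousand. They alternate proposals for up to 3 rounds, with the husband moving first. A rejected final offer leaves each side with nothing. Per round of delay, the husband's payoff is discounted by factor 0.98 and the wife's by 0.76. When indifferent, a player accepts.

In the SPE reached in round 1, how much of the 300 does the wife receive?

4.56

By backward induction:
Round 3 (the husband proposes): rejection yields 0 for the wife; the husband offers 0 and keeps 300.
Round 2 (the wife proposes): the husband can get 300 next round, worth 0.98 × 300 = 294 now. The wife offers 294 and keeps 300 − 294 = 6.
Round 1 (the husband proposes): the wife can get 6 next round, worth 0.76 × 6 = 4.56 now. The husband offers 4.56 and keeps 300 − 4.56 = 295.44.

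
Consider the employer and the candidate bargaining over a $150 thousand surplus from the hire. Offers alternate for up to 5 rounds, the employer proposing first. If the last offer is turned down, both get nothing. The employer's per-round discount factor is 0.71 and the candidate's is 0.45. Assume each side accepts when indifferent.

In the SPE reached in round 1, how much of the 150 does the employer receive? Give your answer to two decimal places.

Work backward from the last round.
Round 5 (the employer proposes): the candidate will accept anything ≥ 0, so the employer offers 0 and keeps 150.
Round 4 (the candidate proposes): the employer can get 150 next round, worth 0.71 × 150 = 106.5 now, so the candidate offers 106.5, keeping 43.5.
Round 3 (the employer proposes): the candidate can get 43.5 next round, worth 0.45 × 43.5 = 19.575 now, so the employer offers 19.575, keeping 130.425.
Round 2 (the candidate proposes): the employer can get 130.425 next round, worth 0.71 × 130.425 = 92.60175 now. The candidate offers 92.60175 and keeps 150 − 92.60175 = 57.39825.
Round 1 (the employer proposes): the candidate can get 57.39825 next round, worth 0.45 × 57.39825 = 25.8292125 now; the employer offers that and keeps 124.1707875.

124.17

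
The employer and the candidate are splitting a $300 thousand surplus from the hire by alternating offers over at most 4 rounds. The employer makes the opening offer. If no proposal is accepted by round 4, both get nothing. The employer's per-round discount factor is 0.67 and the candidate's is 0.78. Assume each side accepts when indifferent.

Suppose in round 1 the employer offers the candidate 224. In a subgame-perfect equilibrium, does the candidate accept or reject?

Round 4 (the candidate proposes): the employer will accept anything ≥ 0, so the candidate offers 0 and keeps 300.
Round 3 (the employer proposes): the candidate can get 300 next round, worth 0.78 × 300 = 234 now; the employer offers that and keeps 66.
Round 2 (the candidate proposes): the employer can get 66 next round, worth 0.67 × 66 = 44.22 now. The candidate offers 44.22 and keeps 300 − 44.22 = 255.78.
So by rejecting in round 1, the candidate gets 255.78 next round, worth 0.78 × 255.78 = 199.5084 now.
Offer 224 ≥ 199.5084, so the candidate accepts.

Accept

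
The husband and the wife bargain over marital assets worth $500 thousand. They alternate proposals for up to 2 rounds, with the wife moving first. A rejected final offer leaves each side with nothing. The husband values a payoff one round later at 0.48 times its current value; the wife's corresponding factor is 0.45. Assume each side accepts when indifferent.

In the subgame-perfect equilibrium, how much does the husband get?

Work backward from the last round.
Round 2 (the husband proposes): rejection yields 0 for the wife; the husband offers 0 and keeps 500.
Round 1 (the wife proposes): the husband can get 500 next round, worth 0.48 × 500 = 240 now; the wife offers that and keeps 260.

240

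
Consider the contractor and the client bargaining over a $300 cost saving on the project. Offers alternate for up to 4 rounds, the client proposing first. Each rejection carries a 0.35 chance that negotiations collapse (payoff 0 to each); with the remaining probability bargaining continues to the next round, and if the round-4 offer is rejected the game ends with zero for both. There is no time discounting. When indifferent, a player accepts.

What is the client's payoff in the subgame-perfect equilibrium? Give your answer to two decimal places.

149.36

By backward induction:
Round 4 (the contractor proposes): rejection yields 0 for the client; the contractor offers 0 and keeps 300.
Round 3 (the client proposes): rejecting gives the contractor an expected 0.65 × 300 = 195. The client offers 195 and keeps 300 − 195 = 105.
Round 2 (the contractor proposes): rejecting gives the client an expected 0.65 × 105 = 68.25; the contractor offers that and keeps 231.75.
Round 1 (the client proposes): rejecting gives the contractor an expected 0.65 × 231.75 = 150.6375; the client offers that and keeps 149.3625.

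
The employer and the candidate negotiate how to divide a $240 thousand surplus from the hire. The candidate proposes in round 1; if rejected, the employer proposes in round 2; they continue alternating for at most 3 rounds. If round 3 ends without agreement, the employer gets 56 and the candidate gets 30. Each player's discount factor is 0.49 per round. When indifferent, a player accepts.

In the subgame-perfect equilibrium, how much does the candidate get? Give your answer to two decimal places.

166.58

Round 3 (the candidate proposes): the employer gets 56 if talks fail, so the candidate offers 56 and keeps 184.
Round 2 (the employer proposes): the candidate can get 184 next round, worth 0.49 × 184 = 90.16 now, so the employer offers 90.16, keeping 149.84.
Round 1 (the candidate proposes): the employer can get 149.84 next round, worth 0.49 × 149.84 = 73.4216 now, so the candidate offers 73.4216, keeping 166.5784.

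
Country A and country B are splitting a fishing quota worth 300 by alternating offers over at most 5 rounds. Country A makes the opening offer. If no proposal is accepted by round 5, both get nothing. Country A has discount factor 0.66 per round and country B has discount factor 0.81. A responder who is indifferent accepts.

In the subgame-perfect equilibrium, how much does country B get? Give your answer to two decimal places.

Solve by backward induction from round 5.
Round 5 (country A proposes): country B will accept anything ≥ 0, so country A offers 0 and keeps 300.
Round 4 (country B proposes): country A can get 300 next round, worth 0.66 × 300 = 198 now; country B offers that and keeps 102.
Round 3 (country A proposes): country B can get 102 next round, worth 0.81 × 102 = 82.62 now; country A offers that and keeps 217.38.
Round 2 (country B proposes): country A can get 217.38 next round, worth 0.66 × 217.38 = 143.4708 now. Country B offers 143.4708 and keeps 300 − 143.4708 = 156.5292.
Round 1 (country A proposes): country B can get 156.5292 next round, worth 0.81 × 156.5292 = 126.788652 now; country A offers that and keeps 173.211348.

126.79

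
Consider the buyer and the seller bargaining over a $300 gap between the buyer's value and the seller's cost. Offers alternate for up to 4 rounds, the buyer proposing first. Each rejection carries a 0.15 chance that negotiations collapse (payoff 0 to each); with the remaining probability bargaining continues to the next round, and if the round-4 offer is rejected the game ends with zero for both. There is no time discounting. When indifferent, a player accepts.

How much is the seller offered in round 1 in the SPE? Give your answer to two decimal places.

222.49

By backward induction:
Round 4 (the seller proposes): the buyer will accept anything ≥ 0, so the seller offers 0 and keeps 300.
Round 3 (the buyer proposes): rejecting gives the seller an expected 0.85 × 300 = 255; the buyer offers that and keeps 45.
Round 2 (the seller proposes): rejecting gives the buyer an expected 0.85 × 45 = 38.25. The seller offers 38.25 and keeps 300 − 38.25 = 261.75.
Round 1 (the buyer proposes): rejecting gives the seller an expected 0.85 × 261.75 = 222.4875, so the buyer offers 222.4875, keeping 77.5125.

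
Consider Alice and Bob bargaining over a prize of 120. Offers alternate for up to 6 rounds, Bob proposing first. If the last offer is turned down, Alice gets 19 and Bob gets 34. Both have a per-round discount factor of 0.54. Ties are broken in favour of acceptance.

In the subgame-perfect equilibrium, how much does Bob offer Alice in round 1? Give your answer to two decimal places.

Round 6 (Alice proposes): Bob gets 34 if talks fail, so Alice offers 34 and keeps 86.
Round 5 (Bob proposes): Alice can get 86 next round, worth 0.54 × 86 = 46.44 now, so Bob offers 46.44, keeping 73.56.
Round 4 (Alice proposes): Bob can get 73.56 next round, worth 0.54 × 73.56 = 39.7224 now; Alice offers that and keeps 80.2776.
Round 3 (Bob proposes): Alice can get 80.2776 next round, worth 0.54 × 80.2776 = 43.349904 now, so Bob offers 43.349904, keeping 76.650096.
Round 2 (Alice proposes): Bob can get 76.650096 next round, worth 0.54 × 76.650096 = 41.39105184 now; Alice offers that and keeps 78.60894816.
Round 1 (Bob proposes): Alice can get 78.60894816 next round, worth 0.54 × 78.60894816 = 42.4488320064 now. Bob offers 42.4488320064 and keeps 120 − 42.4488320064 = 77.5511679936.

42.45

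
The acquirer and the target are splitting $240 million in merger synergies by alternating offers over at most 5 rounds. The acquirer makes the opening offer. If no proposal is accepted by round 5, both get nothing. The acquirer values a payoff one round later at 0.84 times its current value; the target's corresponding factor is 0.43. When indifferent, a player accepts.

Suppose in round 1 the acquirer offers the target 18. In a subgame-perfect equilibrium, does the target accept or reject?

Round 5 (the acquirer proposes): the target will accept anything ≥ 0, so the acquirer offers 0 and keeps 240.
Round 4 (the target proposes): the acquirer can get 240 next round, worth 0.84 × 240 = 201.6 now. The target offers 201.6 and keeps 240 − 201.6 = 38.4.
Round 3 (the acquirer proposes): the target can get 38.4 next round, worth 0.43 × 38.4 = 16.512 now. The acquirer offers 16.512 and keeps 240 − 16.512 = 223.488.
Round 2 (the target proposes): the acquirer can get 223.488 next round, worth 0.84 × 223.488 = 187.72992 now; the target offers that and keeps 52.27008.
So by rejecting in round 1, the target gets 52.27008 next round, worth 0.43 × 52.27008 = 22.4761344 now.
Offer 18 < 22.4761344, so the target rejects.

Reject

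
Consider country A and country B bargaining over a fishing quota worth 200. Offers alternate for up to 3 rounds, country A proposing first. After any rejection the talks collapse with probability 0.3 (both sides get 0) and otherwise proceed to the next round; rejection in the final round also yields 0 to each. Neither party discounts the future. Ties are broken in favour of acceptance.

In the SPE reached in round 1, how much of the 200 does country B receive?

42

By backward induction:
Round 3 (country A proposes): country B will accept anything ≥ 0, so country A offers 0 and keeps 200.
Round 2 (country B proposes): rejecting gives country A an expected 0.7 × 200 = 140, so country B offers 140, keeping 60.
Round 1 (country A proposes): rejecting gives country B an expected 0.7 × 60 = 42; country A offers that and keeps 158.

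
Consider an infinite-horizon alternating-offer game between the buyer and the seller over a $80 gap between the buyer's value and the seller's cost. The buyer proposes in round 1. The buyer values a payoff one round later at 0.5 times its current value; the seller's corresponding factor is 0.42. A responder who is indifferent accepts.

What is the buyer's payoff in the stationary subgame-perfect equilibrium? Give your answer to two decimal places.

In a stationary SPE each proposer offers the other exactly their discounted continuation value.
If the buyer keeps x when proposing and the seller keeps y when proposing, then x = 80 − 0.42y and y = 80 − 0.5x.
Solving: x = 80(1 − 0.42) / (1 − 0.5·0.42) = 46.4 / 0.79 ≈ 58.7342.
The seller gets 80 − 58.7342 ≈ 21.2658.

58.73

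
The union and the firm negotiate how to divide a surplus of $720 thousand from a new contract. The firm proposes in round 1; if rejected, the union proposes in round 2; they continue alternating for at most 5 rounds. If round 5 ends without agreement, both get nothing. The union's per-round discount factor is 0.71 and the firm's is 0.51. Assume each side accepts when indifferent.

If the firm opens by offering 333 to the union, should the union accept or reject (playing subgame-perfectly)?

Reject

Work out the union's continuation value if the offer is rejected.
Round 5 (the firm proposes): rejection yields 0 for the union; the firm offers 0 and keeps 720.
Round 4 (the union proposes): the firm can get 720 next round, worth 0.51 × 720 = 367.2 now; the union offers that and keeps 352.8.
Round 3 (the firm proposes): the union can get 352.8 next round, worth 0.71 × 352.8 = 250.488 now, so the firm offers 250.488, keeping 469.512.
Round 2 (the union proposes): the firm can get 469.512 next round, worth 0.51 × 469.512 = 239.45112 now. The union offers 239.45112 and keeps 720 − 239.45112 = 480.54888.
So by rejecting in round 1, the union gets 480.54888 next round, worth 0.71 × 480.54888 = 341.1897048 now.
Offer 333 < 341.1897048, so the union rejects.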